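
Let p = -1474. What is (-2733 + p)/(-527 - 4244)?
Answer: 4207/4771 ≈ 0.88179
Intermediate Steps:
(-2733 + p)/(-527 - 4244) = (-2733 - 1474)/(-527 - 4244) = -4207/(-4771) = -4207*(-1/4771) = 4207/4771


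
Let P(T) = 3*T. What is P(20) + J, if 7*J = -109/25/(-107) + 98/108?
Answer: 60805961/1011150 ≈ 60.135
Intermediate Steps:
J = 136961/1011150 (J = (-109/25/(-107) + 98/108)/7 = (-109*1/25*(-1/107) + 98*(1/108))/7 = (-109/25*(-1/107) + 49/54)/7 = (109/2675 + 49/54)/7 = (⅐)*(136961/144450) = 136961/1011150 ≈ 0.13545)
P(20) + J = 3*20 + 136961/1011150 = 60 + 136961/1011150 = 60805961/1011150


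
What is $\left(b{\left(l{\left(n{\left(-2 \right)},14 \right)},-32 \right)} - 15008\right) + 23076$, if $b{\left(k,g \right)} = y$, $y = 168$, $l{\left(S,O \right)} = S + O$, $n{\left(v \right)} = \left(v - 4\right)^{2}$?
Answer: $8236$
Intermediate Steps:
$n{\left(v \right)} = \left(-4 + v\right)^{2}$
$l{\left(S,O \right)} = O + S$
$b{\left(k,g \right)} = 168$
$\left(b{\left(l{\left(n{\left(-2 \right)},14 \right)},-32 \right)} - 15008\right) + 23076 = \left(168 - 15008\right) + 23076 = -14840 + 23076 = 8236$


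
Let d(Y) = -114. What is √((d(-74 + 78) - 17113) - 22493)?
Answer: 2*I*√9930 ≈ 199.3*I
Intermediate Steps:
√((d(-74 + 78) - 17113) - 22493) = √((-114 - 17113) - 22493) = √(-17227 - 22493) = √(-39720) = 2*I*√9930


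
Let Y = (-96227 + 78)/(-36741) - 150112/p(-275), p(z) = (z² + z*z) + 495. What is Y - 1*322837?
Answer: -1799892120793652/5575263045 ≈ -3.2284e+5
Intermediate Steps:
p(z) = 495 + 2*z² (p(z) = (z² + z²) + 495 = 2*z² + 495 = 495 + 2*z²)
Y = 9074865013/5575263045 (Y = (-96227 + 78)/(-36741) - 150112/(495 + 2*(-275)²) = -96149*(-1/36741) - 150112/(495 + 2*75625) = 96149/36741 - 150112/(495 + 151250) = 96149/36741 - 150112/151745 = 9074865013/5575263045 ≈ 1.6277)
Y - 1*322837 = 9074865013/5575263045 - 1*322837 = 9074865013/5575263045 - 322837 = -1799892120793652/5575263045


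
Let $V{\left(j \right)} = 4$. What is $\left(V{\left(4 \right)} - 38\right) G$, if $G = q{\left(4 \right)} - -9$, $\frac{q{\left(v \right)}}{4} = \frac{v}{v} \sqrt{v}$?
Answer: $-578$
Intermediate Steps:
$q{\left(v \right)} = 4 \sqrt{v}$ ($q{\left(v \right)} = 4 \frac{v}{v} \sqrt{v} = 4 \cdot 1 \sqrt{v} = 4 \sqrt{v}$)
$G = 17$ ($G = 4 \sqrt{4} - -9 = 4 \cdot 2 + 9 = 8 + 9 = 17$)
$\left(V{\left(4 \right)} - 38\right) G = \left(4 - 38\right) 17 = \left(-34\right) 17 = -578$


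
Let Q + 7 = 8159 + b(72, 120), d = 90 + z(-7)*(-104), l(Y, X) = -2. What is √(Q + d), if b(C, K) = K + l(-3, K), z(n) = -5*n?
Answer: 4*√295 ≈ 68.702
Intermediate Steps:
b(C, K) = -2 + K (b(C, K) = K - 2 = -2 + K)
d = -3550 (d = 90 - 5*(-7)*(-104) = 90 + 35*(-104) = 90 - 3640 = -3550)
Q = 8270 (Q = -7 + (8159 + (-2 + 120)) = -7 + (8159 + 118) = -7 + 8277 = 8270)
√(Q + d) = √(8270 - 3550) = √4720 = 4*√295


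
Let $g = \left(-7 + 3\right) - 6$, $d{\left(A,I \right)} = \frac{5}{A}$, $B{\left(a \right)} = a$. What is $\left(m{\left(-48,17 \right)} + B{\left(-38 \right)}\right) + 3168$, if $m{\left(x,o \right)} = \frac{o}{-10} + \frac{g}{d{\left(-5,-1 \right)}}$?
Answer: $\frac{31383}{10} \approx 3138.3$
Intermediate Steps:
$g = -10$ ($g = -4 - 6 = -10$)
$m{\left(x,o \right)} = 10 - \frac{o}{10}$ ($m{\left(x,o \right)} = \frac{o}{-10} - \frac{10}{5 \frac{1}{-5}} = o \left(- \frac{1}{10}\right) - \frac{10}{5 \left(- \frac{1}{5}\right)} = - \frac{o}{10} - \frac{10}{-1} = - \frac{o}{10} - -10 = - \frac{o}{10} + 10 = 10 - \frac{o}{10}$)
$\left(m{\left(-48,17 \right)} + B{\left(-38 \right)}\right) + 3168 = \left(\left(10 - \frac{17}{10}\right) - 38\right) + 3168 = \left(\frac{83}{10} - 38\right) + 3168 = - \frac{297}{10} + 3168 = \frac{31383}{10}$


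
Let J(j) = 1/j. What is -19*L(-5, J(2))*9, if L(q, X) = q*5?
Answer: 4275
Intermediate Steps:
L(q, X) = 5*q
-19*L(-5, J(2))*9 = -95*(-5)*9 = -19*(-25)*9 = 475*9 = 4275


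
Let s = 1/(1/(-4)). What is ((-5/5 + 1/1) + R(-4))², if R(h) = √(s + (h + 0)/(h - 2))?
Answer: -10/3 ≈ -3.3333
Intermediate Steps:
s = -4 (s = 1/(-¼) = -4)
R(h) = √(-4 + h/(-2 + h)) (R(h) = √(-4 + (h + 0)/(h - 2)) = √(-4 + h/(-2 + h)))
((-5/5 + 1/1) + R(-4))² = ((-5/5 + 1/1) + √((8 - 3*(-4))/(-2 - 4)))² = ((-5*⅕ + 1*1) + √((8 + 12)/(-6)))² = ((-1 + 1) + √(-⅙*20))² = (0 + √(-10/3))² = (0 + I*√30/3)² = (I*√30/3)² = -10/3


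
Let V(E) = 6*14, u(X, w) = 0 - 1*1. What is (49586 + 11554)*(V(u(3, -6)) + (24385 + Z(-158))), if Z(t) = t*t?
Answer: 3022333620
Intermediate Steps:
Z(t) = t²
u(X, w) = -1 (u(X, w) = 0 - 1 = -1)
V(E) = 84
(49586 + 11554)*(V(u(3, -6)) + (24385 + Z(-158))) = (49586 + 11554)*(84 + (24385 + (-158)²)) = 61140*(84 + (24385 + 24964)) = 61140*(84 + 49349) = 61140*49433 = 3022333620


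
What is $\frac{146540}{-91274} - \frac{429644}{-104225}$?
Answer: $\frac{11971097478}{4756516325} \approx 2.5168$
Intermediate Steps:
$\frac{146540}{-91274} - \frac{429644}{-104225} = 146540 \left(- \frac{1}{91274}\right) - - \frac{429644}{104225} = - \frac{73270}{45637} + \frac{429644}{104225} = \frac{11971097478}{4756516325}$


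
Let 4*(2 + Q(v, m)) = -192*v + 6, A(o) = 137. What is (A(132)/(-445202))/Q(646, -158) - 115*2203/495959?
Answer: -3497439365899482/6846736916737103 ≈ -0.51082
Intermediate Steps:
Q(v, m) = -1/2 - 48*v (Q(v, m) = -2 + (-192*v + 6)/4 = -2 + (6 - 192*v)/4 = -2 + (3/2 - 48*v) = -1/2 - 48*v)
(A(132)/(-445202))/Q(646, -158) - 115*2203/495959 = (137/(-445202))/(-1/2 - 48*646) - 115*2203/495959 = (137*(-1/445202))/(-1/2 - 31008) - 253345*1/495959 = -137/(445202*(-62017/2)) - 253345/495959 = -137/445202*(-2/62017) - 253345/495959 = 137/13805046217 - 253345/495959 = -3497439365899482/6846736916737103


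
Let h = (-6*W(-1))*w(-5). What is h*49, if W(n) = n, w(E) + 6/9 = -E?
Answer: 1274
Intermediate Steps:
w(E) = -⅔ - E
h = 26 (h = (-6*(-1))*(-⅔ - 1*(-5)) = 6*(-⅔ + 5) = 6*(13/3) = 26)
h*49 = 26*49 = 1274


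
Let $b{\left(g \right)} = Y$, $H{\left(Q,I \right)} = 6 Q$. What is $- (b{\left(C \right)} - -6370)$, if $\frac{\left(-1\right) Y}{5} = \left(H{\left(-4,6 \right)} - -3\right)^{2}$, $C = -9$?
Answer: $-4165$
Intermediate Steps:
$Y = -2205$ ($Y = - 5 \left(6 \left(-4\right) - -3\right)^{2} = - 5 \left(-24 + \left(-2 + 5\right)\right)^{2} = - 5 \left(-24 + 3\right)^{2} = - 5 \left(-21\right)^{2} = \left(-5\right) 441 = -2205$)
$b{\left(g \right)} = -2205$
$- (b{\left(C \right)} - -6370) = - (-2205 - -6370) = - (-2205 + 6370) = \left(-1\right) 4165 = -4165$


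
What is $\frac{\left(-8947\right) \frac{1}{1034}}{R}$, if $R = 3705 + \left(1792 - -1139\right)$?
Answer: $- \frac{8947}{6861624} \approx -0.0013039$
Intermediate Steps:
$R = 6636$ ($R = 3705 + \left(1792 + 1139\right) = 3705 + 2931 = 6636$)
$\frac{\left(-8947\right) \frac{1}{1034}}{R} = \frac{\left(-8947\right) \frac{1}{1034}}{6636} = \left(-8947\right) \frac{1}{1034} \cdot \frac{1}{6636} = \left(- \frac{8947}{1034}\right) \frac{1}{6636} = - \frac{8947}{6861624}$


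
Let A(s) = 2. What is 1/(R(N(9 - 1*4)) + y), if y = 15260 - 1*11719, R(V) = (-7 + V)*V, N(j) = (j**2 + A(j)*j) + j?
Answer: 1/4861 ≈ 0.00020572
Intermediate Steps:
N(j) = j**2 + 3*j (N(j) = (j**2 + 2*j) + j = j**2 + 3*j)
R(V) = V*(-7 + V)
y = 3541 (y = 15260 - 11719 = 3541)
1/(R(N(9 - 1*4)) + y) = 1/(((9 - 1*4)*(3 + (9 - 1*4)))*(-7 + (9 - 1*4)*(3 + (9 - 1*4))) + 3541) = 1/(((9 - 4)*(3 + (9 - 4)))*(-7 + (9 - 4)*(3 + (9 - 4))) + 3541) = 1/((5*(3 + 5))*(-7 + 5*(3 + 5)) + 3541) = 1/((5*8)*(-7 + 5*8) + 3541) = 1/(40*(-7 + 40) + 3541) = 1/(40*33 + 3541) = 1/(1320 + 3541) = 1/4861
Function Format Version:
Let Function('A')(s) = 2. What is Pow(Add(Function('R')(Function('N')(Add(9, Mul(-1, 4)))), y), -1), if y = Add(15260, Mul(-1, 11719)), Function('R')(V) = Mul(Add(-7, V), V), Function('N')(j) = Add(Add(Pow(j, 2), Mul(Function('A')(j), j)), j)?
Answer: Rational(1, 4861) ≈ 0.00020572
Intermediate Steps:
Function('N')(j) = Add(Pow(j, 2), Mul(3, j)) (Function('N')(j) = Add(Add(Pow(j, 2), Mul(2, j)), j) = Add(Pow(j, 2), Mul(3, j)))
Function('R')(V) = Mul(V, Add(-7, V))
y = 3541 (y = Add(15260, -11719) = 3541)
Pow(Add(Function('R')(Function('N')(Add(9, Mul(-1, 4)))), y), -1) = Pow(Add(Mul(Mul(Add(9, Mul(-1, 4)), Add(3, Add(9, Mul(-1, 4)))), Add(-7, Mul(Add(9, Mul(-1, 4)), Add(3, Add(9, Mul(-1, 4)))))), 3541), -1) = Pow(Add(Mul(Mul(Add(9, -4), Add(3, Add(9, -4))), Add(-7, Mul(Add(9, -4), Add(3, Add(9, -4))))), 3541), -1) = Pow(Add(Mul(Mul(5, Add(3, 5)), Add(-7, Mul(5, Add(3, 5)))), 3541), -1) = Pow(Add(Mul(Mul(5, 8), Add(-7, Mul(5, 8))), 3541), -1) = Pow(Add(Mul(40, Add(-7, 40)), 3541), -1) = Pow(Add(Mul(40, 33), 3541), -1) = Pow(Add(1320, 3541), -1) = Pow(4861, -1) = Rational(1, 4861)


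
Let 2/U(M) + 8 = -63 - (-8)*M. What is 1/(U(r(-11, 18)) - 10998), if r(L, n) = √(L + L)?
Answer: -17731561/195012098308 + I*√22/48753024577 ≈ -9.0925e-5 + 9.6208e-11*I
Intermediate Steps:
r(L, n) = √2*√L (r(L, n) = √(2*L) = √2*√L)
U(M) = 2/(-71 + 8*M) (U(M) = 2/(-8 + (-63 - (-8)*M)) = 2/(-8 + (-63 + 8*M)) = 2/(-71 + 8*M))
1/(U(r(-11, 18)) - 10998) = 1/(2/(-71 + 8*(√2*√(-11))) - 10998) = 1/(2/(-71 + 8*(√2*(I*√11))) - 10998) = 1/(2/(-71 + 8*(I*√22)) - 10998) = 1/(2/(-71 + 8*I*√22) - 10998) = 1/(-10998 + 2/(-71 + 8*I*√22))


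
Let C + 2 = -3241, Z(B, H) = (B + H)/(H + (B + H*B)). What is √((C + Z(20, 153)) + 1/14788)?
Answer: I*√1853147871975350215/23904802 ≈ 56.947*I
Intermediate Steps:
Z(B, H) = (B + H)/(B + H + B*H) (Z(B, H) = (B + H)/(H + (B + B*H)) = (B + H)/(B + H + B*H))
C = -3243 (C = -2 - 3241 = -3243)
√((C + Z(20, 153)) + 1/14788) = √((-3243 + (20 + 153)/(20 + 153 + 20*153)) + 1/14788) = √((-3243 + 173/(20 + 153 + 3060)) + 1/14788) = √((-3243 + 173/3233) + 1/14788) = √(-10484446/3233 + 1/14788) = √(-155043984215/47809604) = I*√1853147871975350215/23904802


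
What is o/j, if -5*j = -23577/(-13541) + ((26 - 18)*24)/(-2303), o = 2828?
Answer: -440954811220/51697959 ≈ -8529.4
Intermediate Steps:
j = -51697959/155924615 (j = -(-23577/(-13541) + ((26 - 18)*24)/(-2303))/5 = -(-23577*(-1/13541) + (8*24)*(-1/2303))/5 = -(23577/13541 + 192*(-1/2303))/5 = -(23577/13541 - 192/2303)/5 = -⅕*51697959/31184923 = -51697959/155924615 ≈ -0.33156)
o/j = 2828/(-51697959/155924615) = 2828*(-155924615/51697959) = -440954811220/51697959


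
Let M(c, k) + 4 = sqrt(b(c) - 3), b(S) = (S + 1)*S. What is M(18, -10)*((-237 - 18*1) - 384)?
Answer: 2556 - 639*sqrt(339) ≈ -9209.2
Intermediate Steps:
b(S) = S*(1 + S) (b(S) = (1 + S)*S = S*(1 + S))
M(c, k) = -4 + sqrt(-3 + c*(1 + c)) (M(c, k) = -4 + sqrt(c*(1 + c) - 3) = -4 + sqrt(-3 + c*(1 + c)))
M(18, -10)*((-237 - 18*1) - 384) = (-4 + sqrt(-3 + 18*(1 + 18)))*((-237 - 18*1) - 384) = (-4 + sqrt(-3 + 18*19))*((-237 - 18) - 384) = (-4 + sqrt(-3 + 342))*(-255 - 384) = (-4 + sqrt(339))*(-639) = 2556 - 639*sqrt(339)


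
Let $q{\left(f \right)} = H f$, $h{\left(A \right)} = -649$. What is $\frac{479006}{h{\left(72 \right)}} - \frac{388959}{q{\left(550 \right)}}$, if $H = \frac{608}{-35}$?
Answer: $- \frac{2751716413}{3945920} \approx -697.36$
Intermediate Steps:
$H = - \frac{608}{35}$ ($H = 608 \left(- \frac{1}{35}\right) = - \frac{608}{35} \approx -17.371$)
$q{\left(f \right)} = - \frac{608 f}{35}$
$\frac{479006}{h{\left(72 \right)}} - \frac{388959}{q{\left(550 \right)}} = \frac{479006}{-649} - \frac{388959}{\left(- \frac{608}{35}\right) 550} = 479006 \left(- \frac{1}{649}\right) - \frac{388959}{- \frac{66880}{7}} = - \frac{43546}{59} - - \frac{2722713}{66880} = - \frac{43546}{59} + \frac{2722713}{66880} = - \frac{2751716413}{3945920}$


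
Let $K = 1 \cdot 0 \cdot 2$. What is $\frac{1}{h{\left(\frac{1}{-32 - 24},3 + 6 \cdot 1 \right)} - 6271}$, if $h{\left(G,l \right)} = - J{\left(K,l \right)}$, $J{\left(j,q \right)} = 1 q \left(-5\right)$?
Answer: $- \frac{1}{6226} \approx -0.00016062$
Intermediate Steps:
$K = 0$ ($K = 0 \cdot 2 = 0$)
$J{\left(j,q \right)} = - 5 q$ ($J{\left(j,q \right)} = q \left(-5\right) = - 5 q$)
$h{\left(G,l \right)} = 5 l$ ($h{\left(G,l \right)} = - \left(-5\right) l = 5 l$)
$\frac{1}{h{\left(\frac{1}{-32 - 24},3 + 6 \cdot 1 \right)} - 6271} = \frac{1}{5 \left(3 + 6 \cdot 1\right) - 6271} = \frac{1}{5 \left(3 + 6\right) - 6271} = \frac{1}{5 \cdot 9 - 6271} = \frac{1}{45 - 6271} = \frac{1}{-6226} = - \frac{1}{6226}$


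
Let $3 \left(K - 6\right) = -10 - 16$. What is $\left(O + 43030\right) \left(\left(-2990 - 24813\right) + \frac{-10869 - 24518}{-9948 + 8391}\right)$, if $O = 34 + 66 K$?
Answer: $- \frac{618357525664}{519} \approx -1.1914 \cdot 10^{9}$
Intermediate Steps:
$K = - \frac{8}{3}$ ($K = 6 + \frac{-10 - 16}{3} = 6 + \frac{1}{3} \left(-26\right) = 6 - \frac{26}{3} = - \frac{8}{3} \approx -2.6667$)
$O = -142$ ($O = 34 + 66 \left(- \frac{8}{3}\right) = 34 - 176 = -142$)
$\left(O + 43030\right) \left(\left(-2990 - 24813\right) + \frac{-10869 - 24518}{-9948 + 8391}\right) = \left(-142 + 43030\right) \left(\left(-2990 - 24813\right) + \frac{-10869 - 24518}{-9948 + 8391}\right) = 42888 \left(\left(-2990 - 24813\right) - \frac{35387}{-1557}\right) = 42888 \left(-27803 - - \frac{35387}{1557}\right) = 42888 \left(-27803 + \frac{35387}{1557}\right) = 42888 \left(- \frac{43253884}{1557}\right) = - \frac{618357525664}{519}$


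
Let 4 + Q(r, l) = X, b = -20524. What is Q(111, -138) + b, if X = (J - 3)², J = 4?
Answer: -20527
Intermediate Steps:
X = 1 (X = (4 - 3)² = 1² = 1)
Q(r, l) = -3 (Q(r, l) = -4 + 1 = -3)
Q(111, -138) + b = -3 - 20524 = -20527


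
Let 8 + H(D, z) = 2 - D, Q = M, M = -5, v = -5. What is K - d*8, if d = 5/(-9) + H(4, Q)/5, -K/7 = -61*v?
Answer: -19031/9 ≈ -2114.6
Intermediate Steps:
Q = -5
H(D, z) = -6 - D (H(D, z) = -8 + (2 - D) = -6 - D)
K = -2135 (K = -(-427)*(-5) = -7*305 = -2135)
d = -23/9 (d = 5/(-9) + (-6 - 1*4)/5 = 5*(-1/9) + (-6 - 4)*(1/5) = -5/9 - 10*1/5 = -5/9 - 2 = -23/9 ≈ -2.5556)
K - d*8 = -2135 - (-23)*8/9 = -2135 - 1*(-184/9) = -2135 + 184/9 = -19031/9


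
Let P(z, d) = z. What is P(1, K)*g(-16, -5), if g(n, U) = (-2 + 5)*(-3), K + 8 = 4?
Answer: -9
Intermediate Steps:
K = -4 (K = -8 + 4 = -4)
g(n, U) = -9 (g(n, U) = 3*(-3) = -9)
P(1, K)*g(-16, -5) = 1*(-9) = -9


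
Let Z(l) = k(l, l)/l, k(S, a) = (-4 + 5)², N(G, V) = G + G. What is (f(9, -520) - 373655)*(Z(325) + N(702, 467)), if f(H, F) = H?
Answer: -13115003342/25 ≈ -5.2460e+8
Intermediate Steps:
N(G, V) = 2*G
k(S, a) = 1 (k(S, a) = 1² = 1)
Z(l) = 1/l
(f(9, -520) - 373655)*(Z(325) + N(702, 467)) = (9 - 373655)*(1/325 + 2*702) = -373646*(1/325 + 1404) = -373646*456301/325 = -13115003342/25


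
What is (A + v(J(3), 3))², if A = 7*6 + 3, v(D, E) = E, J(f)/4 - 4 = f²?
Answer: 2304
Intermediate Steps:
J(f) = 16 + 4*f²
A = 45 (A = 42 + 3 = 45)
(A + v(J(3), 3))² = (45 + 3)² = 48² = 2304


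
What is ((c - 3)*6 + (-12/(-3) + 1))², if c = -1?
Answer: 361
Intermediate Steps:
((c - 3)*6 + (-12/(-3) + 1))² = ((-1 - 3)*6 + (-12/(-3) + 1))² = (-4*6 + (-12*(-1)/3 + 1))² = (-24 + (-3*(-4/3) + 1))² = (-24 + (4 + 1))² = (-24 + 5)² = (-19)² = 361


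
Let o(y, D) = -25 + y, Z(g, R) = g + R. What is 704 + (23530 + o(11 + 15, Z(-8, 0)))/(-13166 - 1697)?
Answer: 10440021/14863 ≈ 702.42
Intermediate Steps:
Z(g, R) = R + g
704 + (23530 + o(11 + 15, Z(-8, 0)))/(-13166 - 1697) = 704 + (23530 + (-25 + (11 + 15)))/(-13166 - 1697) = 704 + (23530 + (-25 + 26))/(-14863) = 704 + (23530 + 1)*(-1/14863) = 704 + 23531*(-1/14863) = 704 - 23531/14863 = 10440021/14863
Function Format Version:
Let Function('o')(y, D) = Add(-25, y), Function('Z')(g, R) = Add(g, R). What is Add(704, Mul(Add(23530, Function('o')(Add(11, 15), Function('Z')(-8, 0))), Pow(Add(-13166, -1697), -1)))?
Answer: Rational(10440021, 14863) ≈ 702.42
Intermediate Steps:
Function('Z')(g, R) = Add(R, g)
Add(704, Mul(Add(23530, Function('o')(Add(11, 15), Function('Z')(-8, 0))), Pow(Add(-13166, -1697), -1))) = Add(704, Mul(Add(23530, Add(-25, Add(11, 15))), Pow(Add(-13166, -1697), -1))) = Add(704, Mul(Add(23530, Add(-25, 26)), Pow(-14863, -1))) = Add(704, Mul(Add(23530, 1), Rational(-1, 14863))) = Add(704, Mul(23531, Rational(-1, 14863))) = Add(704, Rational(-23531, 14863)) = Rational(10440021, 14863)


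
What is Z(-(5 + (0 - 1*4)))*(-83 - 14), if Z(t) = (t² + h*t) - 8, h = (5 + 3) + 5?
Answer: 1940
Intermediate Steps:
h = 13 (h = 8 + 5 = 13)
Z(t) = -8 + t² + 13*t (Z(t) = (t² + 13*t) - 8 = -8 + t² + 13*t)
Z(-(5 + (0 - 1*4)))*(-83 - 14) = (-8 + (-(5 + (0 - 1*4)))² + 13*(-(5 + (0 - 1*4))))*(-83 - 14) = (-8 + (-(5 + (0 - 4)))² + 13*(-(5 + (0 - 4))))*(-97) = (-8 + (-(5 - 4))² + 13*(-(5 - 4)))*(-97) = (-8 + (-1*1)² + 13*(-1*1))*(-97) = (-8 + (-1)² + 13*(-1))*(-97) = (-8 + 1 - 13)*(-97) = -20*(-97) = 1940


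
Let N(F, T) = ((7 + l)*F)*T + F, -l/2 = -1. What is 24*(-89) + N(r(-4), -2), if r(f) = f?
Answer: -2068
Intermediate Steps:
l = 2 (l = -2*(-1) = 2)
N(F, T) = F + 9*F*T (N(F, T) = ((7 + 2)*F)*T + F = (9*F)*T + F = 9*F*T + F = F + 9*F*T)
24*(-89) + N(r(-4), -2) = 24*(-89) - 4*(1 + 9*(-2)) = -2136 - 4*(1 - 18) = -2136 - 4*(-17) = -2136 + 68 = -2068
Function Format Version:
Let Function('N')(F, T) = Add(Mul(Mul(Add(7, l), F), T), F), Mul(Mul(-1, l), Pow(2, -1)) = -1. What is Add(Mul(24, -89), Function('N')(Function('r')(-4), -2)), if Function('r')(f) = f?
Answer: -2068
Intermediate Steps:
l = 2 (l = Mul(-2, -1) = 2)
Function('N')(F, T) = Add(F, Mul(9, F, T)) (Function('N')(F, T) = Add(Mul(Mul(Add(7, 2), F), T), F) = Add(Mul(Mul(9, F), T), F) = Add(Mul(9, F, T), F) = Add(F, Mul(9, F, T)))
Add(Mul(24, -89), Function('N')(Function('r')(-4), -2)) = Add(Mul(24, -89), Mul(-4, Add(1, Mul(9, -2)))) = Add(-2136, Mul(-4, Add(1, -18))) = Add(-2136, Mul(-4, -17)) = Add(-2136, 68) = -2068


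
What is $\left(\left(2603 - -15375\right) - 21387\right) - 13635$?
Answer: $-17044$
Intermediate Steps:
$\left(\left(2603 - -15375\right) - 21387\right) - 13635 = \left(\left(2603 + 15375\right) - 21387\right) - 13635 = \left(17978 - 21387\right) - 13635 = -3409 - 13635 = -17044$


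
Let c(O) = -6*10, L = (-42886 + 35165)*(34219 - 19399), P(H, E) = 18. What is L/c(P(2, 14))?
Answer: 1907087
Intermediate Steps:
L = -114425220 (L = -7721*14820 = -114425220)
c(O) = -60
L/c(P(2, 14)) = -114425220/(-60) = -114425220*(-1/60) = 1907087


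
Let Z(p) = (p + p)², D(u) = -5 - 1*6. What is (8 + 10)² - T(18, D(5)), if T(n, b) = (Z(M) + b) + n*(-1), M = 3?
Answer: 317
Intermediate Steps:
D(u) = -11 (D(u) = -5 - 6 = -11)
Z(p) = 4*p² (Z(p) = (2*p)² = 4*p²)
T(n, b) = 36 + b - n (T(n, b) = (4*3² + b) + n*(-1) = (4*9 + b) - n = (36 + b) - n = 36 + b - n)
(8 + 10)² - T(18, D(5)) = (8 + 10)² - (36 - 11 - 1*18) = 18² - (36 - 11 - 18) = 324 - 1*7 = 324 - 7 = 317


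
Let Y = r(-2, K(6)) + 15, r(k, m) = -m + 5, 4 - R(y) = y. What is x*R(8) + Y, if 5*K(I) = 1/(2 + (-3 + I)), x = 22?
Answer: -1701/25 ≈ -68.040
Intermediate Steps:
R(y) = 4 - y
K(I) = 1/(5*(-1 + I)) (K(I) = 1/(5*(2 + (-3 + I))) = 1/(5*(-1 + I)))
r(k, m) = 5 - m
Y = 499/25 (Y = (5 - 1/(5*(-1 + 6))) + 15 = (5 - 1/(5*5)) + 15 = (5 - 1*1/25) + 15 = (5 - 1/25) + 15 = 124/25 + 15 = 499/25 ≈ 19.960)
x*R(8) + Y = 22*(4 - 1*8) + 499/25 = 22*(4 - 8) + 499/25 = 22*(-4) + 499/25 = -88 + 499/25 = -1701/25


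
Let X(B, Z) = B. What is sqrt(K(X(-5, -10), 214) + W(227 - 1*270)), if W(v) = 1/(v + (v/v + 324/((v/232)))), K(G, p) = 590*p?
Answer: sqrt(748090077001878)/76974 ≈ 355.33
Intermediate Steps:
W(v) = 1/(1 + v + 75168/v) (W(v) = 1/(v + (1 + 324/((v*(1/232))))) = 1/(v + (1 + 324/((v/232)))) = 1/(v + (1 + 324*(232/v))) = 1/(v + (1 + 75168/v)) = 1/(1 + v + 75168/v))
sqrt(K(X(-5, -10), 214) + W(227 - 1*270)) = sqrt(590*214 + (227 - 1*270)/(75168 + (227 - 1*270) + (227 - 1*270)**2)) = sqrt(126260 + (227 - 270)/(75168 + (227 - 270) + (227 - 270)**2)) = sqrt(126260 - 43/(75168 - 43 + (-43)**2)) = sqrt(126260 - 43/(75168 - 43 + 1849)) = sqrt(126260 - 43/76974) = sqrt(9718737197/76974) = sqrt(748090077001878)/76974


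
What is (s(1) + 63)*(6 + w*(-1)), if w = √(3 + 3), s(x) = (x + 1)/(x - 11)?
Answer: 1884/5 - 314*√6/5 ≈ 222.97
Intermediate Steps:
s(x) = (1 + x)/(-11 + x)
w = √6 ≈ 2.4495
(s(1) + 63)*(6 + w*(-1)) = ((1 + 1)/(-11 + 1) + 63)*(6 + √6*(-1)) = (2/(-10) + 63)*(6 - √6) = (-⅒*2 + 63)*(6 - √6) = (-⅕ + 63)*(6 - √6) = 314*(6 - √6)/5 = 1884/5 - 314*√6/5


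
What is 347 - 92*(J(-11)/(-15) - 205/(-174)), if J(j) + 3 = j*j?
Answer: 418619/435 ≈ 962.34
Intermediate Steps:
J(j) = -3 + j² (J(j) = -3 + j*j = -3 + j²)
347 - 92*(J(-11)/(-15) - 205/(-174)) = 347 - 92*((-3 + (-11)²)/(-15) - 205/(-174)) = 347 - 92*((-3 + 121)*(-1/15) - 205*(-1/174)) = 347 - 92*(118*(-1/15) + 205/174) = 347 - 92*(-118/15 + 205/174) = 347 - 92*(-5819/870) = 347 + 267674/435 = 418619/435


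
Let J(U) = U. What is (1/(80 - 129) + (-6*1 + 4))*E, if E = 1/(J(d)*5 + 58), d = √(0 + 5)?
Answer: -5742/158711 + 495*√5/158711 ≈ -0.029205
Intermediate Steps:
d = √5 ≈ 2.2361
E = 1/(58 + 5*√5) (E = 1/(√5*5 + 58) = 1/(5*√5 + 58) = 1/(58 + 5*√5) ≈ 0.014455)
(1/(80 - 129) + (-6*1 + 4))*E = (1/(80 - 129) + (-6*1 + 4))*(58/3239 - 5*√5/3239) = (1/(-49) + (-6 + 4))*(58/3239 - 5*√5/3239) = (-1/49 - 2)*(58/3239 - 5*√5/3239) = -99*(58/3239 - 5*√5/3239)/49 = -5742/158711 + 495*√5/158711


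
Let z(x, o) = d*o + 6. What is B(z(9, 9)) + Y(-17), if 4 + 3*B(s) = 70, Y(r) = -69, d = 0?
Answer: -47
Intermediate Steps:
z(x, o) = 6 (z(x, o) = 0*o + 6 = 0 + 6 = 6)
B(s) = 22 (B(s) = -4/3 + (⅓)*70 = -4/3 + 70/3 = 22)
B(z(9, 9)) + Y(-17) = 22 - 69 = -47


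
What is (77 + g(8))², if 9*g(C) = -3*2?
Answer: 52441/9 ≈ 5826.8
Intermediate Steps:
g(C) = -⅔ (g(C) = (-3*2)/9 = (⅑)*(-6) = -⅔)
(77 + g(8))² = (77 - ⅔)² = (229/3)² = 52441/9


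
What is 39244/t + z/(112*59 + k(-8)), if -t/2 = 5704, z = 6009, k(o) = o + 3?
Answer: -512305/202492 ≈ -2.5300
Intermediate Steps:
k(o) = 3 + o
t = -11408 (t = -2*5704 = -11408)
39244/t + z/(112*59 + k(-8)) = 39244/(-11408) + 6009/(112*59 + (3 - 8)) = 39244*(-1/11408) + 6009/(6608 - 5) = -9811/2852 + 6009/6603 = -9811/2852 + 6009*(1/6603) = -9811/2852 + 2003/2201 = -512305/202492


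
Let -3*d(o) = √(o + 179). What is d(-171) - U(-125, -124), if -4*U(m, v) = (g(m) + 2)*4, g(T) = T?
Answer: -123 - 2*√2/3 ≈ -123.94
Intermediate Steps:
d(o) = -√(179 + o)/3 (d(o) = -√(o + 179)/3 = -√(179 + o)/3)
U(m, v) = -2 - m (U(m, v) = -(m + 2)*4/4 = -(2 + m)*4/4 = -(8 + 4*m)/4 = -2 - m)
d(-171) - U(-125, -124) = -√(179 - 171)/3 - (-2 - 1*(-125)) = -2*√2/3 - (-2 + 125) = -2*√2/3 - 1*123 = -2*√2/3 - 123 = -123 - 2*√2/3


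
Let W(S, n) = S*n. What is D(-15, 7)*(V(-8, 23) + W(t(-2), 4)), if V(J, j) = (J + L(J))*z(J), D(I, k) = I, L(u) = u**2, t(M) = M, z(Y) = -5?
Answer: 4320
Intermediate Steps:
V(J, j) = -5*J - 5*J**2 (V(J, j) = (J + J**2)*(-5) = -5*J - 5*J**2)
D(-15, 7)*(V(-8, 23) + W(t(-2), 4)) = -15*(5*(-8)*(-1 - 1*(-8)) - 2*4) = -15*(5*(-8)*(-1 + 8) - 8) = -15*(5*(-8)*7 - 8) = -15*(-280 - 8) = -15*(-288) = 4320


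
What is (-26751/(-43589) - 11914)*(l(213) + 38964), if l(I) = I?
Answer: -20344325994315/43589 ≈ -4.6673e+8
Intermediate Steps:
(-26751/(-43589) - 11914)*(l(213) + 38964) = (-26751/(-43589) - 11914)*(213 + 38964) = (-26751*(-1/43589) - 11914)*39177 = (26751/43589 - 11914)*39177 = -519292595/43589*39177 = -20344325994315/43589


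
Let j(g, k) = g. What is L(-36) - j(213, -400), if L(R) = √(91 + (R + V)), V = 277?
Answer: -213 + 2*√83 ≈ -194.78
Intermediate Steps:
L(R) = √(368 + R) (L(R) = √(91 + (R + 277)) = √(91 + (277 + R)) = √(368 + R))
L(-36) - j(213, -400) = √(368 - 36) - 1*213 = √332 - 213 = 2*√83 - 213 = -213 + 2*√83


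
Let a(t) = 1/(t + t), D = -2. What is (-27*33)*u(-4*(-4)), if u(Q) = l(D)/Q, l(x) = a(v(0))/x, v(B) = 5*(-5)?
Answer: -891/1600 ≈ -0.55688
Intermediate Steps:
v(B) = -25
a(t) = 1/(2*t)
l(x) = -1/(50*x) (l(x) = ((½)/(-25))/x = ((½)*(-1/25))/x = -1/(50*x))
u(Q) = 1/(100*Q) (u(Q) = (-1/50/(-2))/Q = (-1/50*(-½))/Q = 1/(100*Q))
(-27*33)*u(-4*(-4)) = (-27*33)*(1/(100*((-4*(-4))))) = -891/(100*16) = -891*1/1600 = -891/1600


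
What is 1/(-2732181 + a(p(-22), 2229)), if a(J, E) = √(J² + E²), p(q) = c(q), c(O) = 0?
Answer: -1/2729952 ≈ -3.6631e-7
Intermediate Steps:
p(q) = 0
a(J, E) = √(E² + J²)
1/(-2732181 + a(p(-22), 2229)) = 1/(-2732181 + √(2229² + 0²)) = 1/(-2732181 + √(4968441 + 0)) = 1/(-2732181 + √4968441) = 1/(-2732181 + 2229) = 1/(-2729952) = -1/2729952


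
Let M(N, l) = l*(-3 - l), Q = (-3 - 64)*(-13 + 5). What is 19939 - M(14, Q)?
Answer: 308843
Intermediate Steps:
Q = 536 (Q = -67*(-8) = 536)
19939 - M(14, Q) = 19939 - (-1)*536*(3 + 536) = 19939 - (-1)*536*539 = 19939 - 1*(-288904) = 19939 + 288904 = 308843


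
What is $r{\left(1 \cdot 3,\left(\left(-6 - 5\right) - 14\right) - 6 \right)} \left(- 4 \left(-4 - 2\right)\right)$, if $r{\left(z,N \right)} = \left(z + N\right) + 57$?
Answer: $696$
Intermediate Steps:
$r{\left(z,N \right)} = 57 + N + z$ ($r{\left(z,N \right)} = \left(N + z\right) + 57 = 57 + N + z$)
$r{\left(1 \cdot 3,\left(\left(-6 - 5\right) - 14\right) - 6 \right)} \left(- 4 \left(-4 - 2\right)\right) = \left(57 - 31 + 1 \cdot 3\right) \left(- 4 \left(-4 - 2\right)\right) = \left(57 - 31 + 3\right) \left(\left(-4\right) \left(-6\right)\right) = \left(57 - 31 + 3\right) 24 = 29 \cdot 24 = 696$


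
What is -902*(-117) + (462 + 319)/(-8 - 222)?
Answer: 24272039/230 ≈ 1.0553e+5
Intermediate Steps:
-902*(-117) + (462 + 319)/(-8 - 222) = 105534 + 781/(-230) = 105534 + 781*(-1/230) = 105534 - 781/230 = 24272039/230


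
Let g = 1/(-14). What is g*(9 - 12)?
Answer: 3/14 ≈ 0.21429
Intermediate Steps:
g = -1/14 ≈ -0.071429
g*(9 - 12) = -(9 - 12)/14 = -1/14*(-3) = 3/14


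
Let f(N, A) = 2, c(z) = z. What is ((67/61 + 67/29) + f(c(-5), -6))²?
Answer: 91546624/3129361 ≈ 29.254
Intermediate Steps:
((67/61 + 67/29) + f(c(-5), -6))² = ((67/61 + 67/29) + 2)² = (6030/1769 + 2)² = (9568/1769)² = 91546624/3129361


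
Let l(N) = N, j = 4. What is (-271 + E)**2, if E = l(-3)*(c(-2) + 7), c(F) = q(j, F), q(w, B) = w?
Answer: 92416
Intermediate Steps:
c(F) = 4
E = -33 (E = -3*(4 + 7) = -3*11 = -33)
(-271 + E)**2 = (-271 - 33)**2 = (-304)**2 = 92416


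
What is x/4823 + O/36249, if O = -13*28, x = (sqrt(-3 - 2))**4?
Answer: -849347/174828927 ≈ -0.0048582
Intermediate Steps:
x = 25 (x = (sqrt(-5))**4 = (I*sqrt(5))**4 = 25)
O = -364
x/4823 + O/36249 = 25/4823 - 364/36249 = -849347/174828927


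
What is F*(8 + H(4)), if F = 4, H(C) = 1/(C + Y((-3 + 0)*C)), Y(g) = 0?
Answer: 33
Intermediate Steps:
H(C) = 1/C (H(C) = 1/(C + 0) = 1/C)
F*(8 + H(4)) = 4*(8 + 1/4) = 4*(8 + ¼) = 4*(33/4) = 33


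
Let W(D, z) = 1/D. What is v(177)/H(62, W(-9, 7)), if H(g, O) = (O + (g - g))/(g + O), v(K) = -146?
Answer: 81322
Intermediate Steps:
H(g, O) = O/(O + g) (H(g, O) = (O + 0)/(O + g) = O/(O + g))
v(177)/H(62, W(-9, 7)) = -146/(1/((-9)*(1/(-9) + 62))) = -146/((-1/(9*(-1/9 + 62)))) = -146/((-1/(9*557/9))) = -146/((-1/9*9/557)) = -146/(-1/557) = -146*(-557) = 81322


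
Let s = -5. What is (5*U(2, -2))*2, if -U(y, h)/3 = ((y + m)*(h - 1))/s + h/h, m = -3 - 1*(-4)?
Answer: -84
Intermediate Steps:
m = 1 (m = -3 + 4 = 1)
U(y, h) = -3 + 3*(1 + y)*(-1 + h)/5 (U(y, h) = -3*(((y + 1)*(h - 1))/(-5) + h/h) = -3*(((1 + y)*(-1 + h))*(-⅕) + 1) = -3*(-(1 + y)*(-1 + h)/5 + 1) = -3*(1 - (1 + y)*(-1 + h)/5) = -3 + 3*(1 + y)*(-1 + h)/5)
(5*U(2, -2))*2 = (5*(-18/5 - ⅗*2 + (⅗)*(-2) + (⅗)*(-2)*2))*2 = (5*(-18/5 - 6/5 - 6/5 - 12/5))*2 = (5*(-42/5))*2 = -42*2 = -84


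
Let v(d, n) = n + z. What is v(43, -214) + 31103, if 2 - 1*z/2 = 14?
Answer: 30865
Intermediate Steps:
z = -24 (z = 4 - 2*14 = 4 - 28 = -24)
v(d, n) = -24 + n (v(d, n) = n - 24 = -24 + n)
v(43, -214) + 31103 = (-24 - 214) + 31103 = -238 + 31103 = 30865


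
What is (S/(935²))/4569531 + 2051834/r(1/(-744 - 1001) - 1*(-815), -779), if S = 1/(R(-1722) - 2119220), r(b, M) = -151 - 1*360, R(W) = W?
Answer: -238145842410287809460107/59309147558553504150 ≈ -4015.3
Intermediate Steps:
r(b, M) = -511 (r(b, M) = -151 - 360 = -511)
S = -1/2120942 (S = 1/(-1722 - 2119220) = 1/(-2120942) = -1/2120942 ≈ -4.7149e-7)
(S/(935²))/4569531 + 2051834/r(1/(-744 - 1001) - 1*(-815), -779) = -1/(2120942*(935²))/4569531 + 2051834/(-511) = -1/2120942/874225*(1/4569531) + 2051834*(-1/511) = -1/2120942*1/874225*(1/4569531) - 2051834/511 = -1/1854180519950*1/4569531 - 2051834/511 = -1/8472735365507643450 - 2051834/511 = -238145842410287809460107/59309147558553504150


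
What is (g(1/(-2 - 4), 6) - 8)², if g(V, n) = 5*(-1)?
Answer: 169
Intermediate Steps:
g(V, n) = -5
(g(1/(-2 - 4), 6) - 8)² = (-5 - 8)² = (-13)² = 169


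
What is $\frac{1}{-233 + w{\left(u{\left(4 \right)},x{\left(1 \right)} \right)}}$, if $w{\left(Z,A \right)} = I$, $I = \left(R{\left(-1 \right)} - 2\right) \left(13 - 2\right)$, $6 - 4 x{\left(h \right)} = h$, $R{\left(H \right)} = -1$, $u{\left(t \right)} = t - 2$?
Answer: $- \frac{1}{266} \approx -0.0037594$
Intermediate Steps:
$u{\left(t \right)} = -2 + t$
$x{\left(h \right)} = \frac{3}{2} - \frac{h}{4}$
$I = -33$ ($I = \left(-1 - 2\right) \left(13 - 2\right) = \left(-3\right) 11 = -33$)
$w{\left(Z,A \right)} = -33$
$\frac{1}{-233 + w{\left(u{\left(4 \right)},x{\left(1 \right)} \right)}} = \frac{1}{-233 - 33} = \frac{1}{-266} = - \frac{1}{266}$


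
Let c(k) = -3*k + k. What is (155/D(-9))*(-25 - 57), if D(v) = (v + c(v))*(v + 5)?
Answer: 6355/18 ≈ 353.06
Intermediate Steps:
c(k) = -2*k
D(v) = -v*(5 + v) (D(v) = (v - 2*v)*(v + 5) = (-v)*(5 + v) = -v*(5 + v))
(155/D(-9))*(-25 - 57) = (155/((-9*(-5 - 1*(-9)))))*(-25 - 57) = (155/((-9*(-5 + 9))))*(-82) = (155/((-9*4)))*(-82) = (155/(-36))*(-82) = (155*(-1/36))*(-82) = -155/36*(-82) = 6355/18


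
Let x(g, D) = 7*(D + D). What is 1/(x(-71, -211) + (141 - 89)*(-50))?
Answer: -1/5554 ≈ -0.00018005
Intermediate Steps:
x(g, D) = 14*D (x(g, D) = 7*(2*D) = 14*D)
1/(x(-71, -211) + (141 - 89)*(-50)) = 1/(14*(-211) + (141 - 89)*(-50)) = 1/(-2954 + 52*(-50)) = 1/(-2954 - 2600) = 1/(-5554) = -1/5554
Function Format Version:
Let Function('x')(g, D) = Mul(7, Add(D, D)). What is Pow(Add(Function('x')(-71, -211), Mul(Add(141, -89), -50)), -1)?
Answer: Rational(-1, 5554) ≈ -0.00018005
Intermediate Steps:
Function('x')(g, D) = Mul(14, D) (Function('x')(g, D) = Mul(7, Mul(2, D)) = Mul(14, D))
Pow(Add(Function('x')(-71, -211), Mul(Add(141, -89), -50)), -1) = Pow(Add(Mul(14, -211), Mul(Add(141, -89), -50)), -1) = Pow(Add(-2954, Mul(52, -50)), -1) = Pow(Add(-2954, -2600), -1) = Pow(-5554, -1) = Rational(-1, 5554)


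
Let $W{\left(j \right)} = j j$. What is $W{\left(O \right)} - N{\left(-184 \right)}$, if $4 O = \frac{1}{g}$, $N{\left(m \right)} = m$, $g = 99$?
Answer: $\frac{28854145}{156816} \approx 184.0$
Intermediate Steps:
$O = \frac{1}{396}$ ($O = \frac{1}{4 \cdot 99} = \frac{1}{4} \cdot \frac{1}{99} = \frac{1}{396} \approx 0.0025253$)
$W{\left(j \right)} = j^{2}$
$W{\left(O \right)} - N{\left(-184 \right)} = \left(\frac{1}{396}\right)^{2} - -184 = \frac{1}{156816} + 184 = \frac{28854145}{156816}$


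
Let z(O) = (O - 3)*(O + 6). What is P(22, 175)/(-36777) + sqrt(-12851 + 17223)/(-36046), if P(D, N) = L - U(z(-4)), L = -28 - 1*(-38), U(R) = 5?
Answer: -5/36777 - sqrt(1093)/18023 ≈ -0.0019703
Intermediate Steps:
z(O) = (-3 + O)*(6 + O)
L = 10 (L = -28 + 38 = 10)
P(D, N) = 5 (P(D, N) = 10 - 1*5 = 10 - 5 = 5)
P(22, 175)/(-36777) + sqrt(-12851 + 17223)/(-36046) = 5/(-36777) + sqrt(-12851 + 17223)/(-36046) = 5*(-1/36777) + sqrt(4372)*(-1/36046) = -5/36777 + (2*sqrt(1093))*(-1/36046) = -5/36777 - sqrt(1093)/18023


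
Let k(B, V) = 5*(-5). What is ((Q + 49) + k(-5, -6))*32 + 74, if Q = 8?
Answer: 1098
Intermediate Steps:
k(B, V) = -25
((Q + 49) + k(-5, -6))*32 + 74 = ((8 + 49) - 25)*32 + 74 = (57 - 25)*32 + 74 = 32*32 + 74 = 1024 + 74 = 1098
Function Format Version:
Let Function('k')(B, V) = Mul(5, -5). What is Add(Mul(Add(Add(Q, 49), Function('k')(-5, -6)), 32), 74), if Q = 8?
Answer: 1098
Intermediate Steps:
Function('k')(B, V) = -25
Add(Mul(Add(Add(Q, 49), Function('k')(-5, -6)), 32), 74) = Add(Mul(Add(Add(8, 49), -25), 32), 74) = Add(Mul(Add(57, -25), 32), 74) = Add(Mul(32, 32), 74) = Add(1024, 74) = 1098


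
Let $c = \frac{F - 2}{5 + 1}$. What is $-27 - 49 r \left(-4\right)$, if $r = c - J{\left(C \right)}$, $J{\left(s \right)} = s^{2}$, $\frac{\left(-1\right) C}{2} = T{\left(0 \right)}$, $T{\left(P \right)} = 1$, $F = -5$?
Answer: $- \frac{3119}{3} \approx -1039.7$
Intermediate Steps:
$C = -2$ ($C = \left(-2\right) 1 = -2$)
$c = - \frac{7}{6}$ ($c = \frac{-5 - 2}{5 + 1} = - \frac{7}{6} \approx -1.1667$)
$r = - \frac{31}{6}$ ($r = - \frac{7}{6} - \left(-2\right)^{2} = - \frac{7}{6} - 4 = - \frac{31}{6} \approx -5.1667$)
$-27 - 49 r \left(-4\right) = -27 - 49 \left(\left(- \frac{31}{6}\right) \left(-4\right)\right) = -27 - \frac{3038}{3} = - \frac{3119}{3}$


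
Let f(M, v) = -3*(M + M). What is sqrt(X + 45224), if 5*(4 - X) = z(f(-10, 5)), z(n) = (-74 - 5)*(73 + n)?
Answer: sqrt(1183235)/5 ≈ 217.55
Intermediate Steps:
f(M, v) = -6*M
z(n) = -5767 - 79*n (z(n) = -79*(73 + n) = -5767 - 79*n)
X = 10527/5 (X = 4 - (-5767 - (-474)*(-10))/5 = 4 - (-5767 - 79*60)/5 = 4 - (-5767 - 4740)/5 = 4 - 1/5*(-10507) = 4 + 10507/5 = 10527/5 ≈ 2105.4)
sqrt(X + 45224) = sqrt(10527/5 + 45224) = sqrt(236647/5) = sqrt(1183235)/5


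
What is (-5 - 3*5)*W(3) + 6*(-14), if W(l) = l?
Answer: -144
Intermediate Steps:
(-5 - 3*5)*W(3) + 6*(-14) = (-5 - 3*5)*3 + 6*(-14) = (-5 - 15)*3 - 84 = -20*3 - 84 = -60 - 84 = -144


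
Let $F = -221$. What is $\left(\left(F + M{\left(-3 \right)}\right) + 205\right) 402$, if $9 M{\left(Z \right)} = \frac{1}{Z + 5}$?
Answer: $- \frac{19229}{3} \approx -6409.7$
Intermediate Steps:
$M{\left(Z \right)} = \frac{1}{9 \left(5 + Z\right)}$ ($M{\left(Z \right)} = \frac{1}{9 \left(Z + 5\right)} = \frac{1}{9 \left(5 + Z\right)}$)
$\left(\left(F + M{\left(-3 \right)}\right) + 205\right) 402 = \left(\left(-221 + \frac{1}{9 \left(5 - 3\right)}\right) + 205\right) 402 = \left(\left(-221 + \frac{1}{9 \cdot 2}\right) + 205\right) 402 = \left(\left(-221 + \frac{1}{9} \cdot \frac{1}{2}\right) + 205\right) 402 = \left(\left(-221 + \frac{1}{18}\right) + 205\right) 402 = \left(- \frac{3977}{18} + 205\right) 402 = \left(- \frac{287}{18}\right) 402 = - \frac{19229}{3}$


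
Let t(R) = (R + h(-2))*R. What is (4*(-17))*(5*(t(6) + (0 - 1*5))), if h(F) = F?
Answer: -6460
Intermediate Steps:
t(R) = R*(-2 + R) (t(R) = (R - 2)*R = (-2 + R)*R = R*(-2 + R))
(4*(-17))*(5*(t(6) + (0 - 1*5))) = (4*(-17))*(5*(6*(-2 + 6) + (0 - 1*5))) = -340*(6*4 + (0 - 5)) = -340*(24 - 5) = -340*19 = -68*95 = -6460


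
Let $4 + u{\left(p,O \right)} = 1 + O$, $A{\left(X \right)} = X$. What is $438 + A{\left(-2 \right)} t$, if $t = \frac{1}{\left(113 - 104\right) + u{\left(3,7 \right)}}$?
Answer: $\frac{5692}{13} \approx 437.85$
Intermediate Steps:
$u{\left(p,O \right)} = -3 + O$ ($u{\left(p,O \right)} = -4 + \left(1 + O\right) = -3 + O$)
$t = \frac{1}{13}$ ($t = \frac{1}{\left(113 - 104\right) + \left(-3 + 7\right)} = \frac{1}{9 + 4} = \frac{1}{13} \approx 0.076923$)
$438 + A{\left(-2 \right)} t = 438 - \frac{2}{13} = \frac{5692}{13}$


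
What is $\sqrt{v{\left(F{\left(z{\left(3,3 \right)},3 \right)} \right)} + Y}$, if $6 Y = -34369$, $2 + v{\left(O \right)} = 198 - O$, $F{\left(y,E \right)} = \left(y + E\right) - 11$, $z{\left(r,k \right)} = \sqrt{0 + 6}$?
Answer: $\frac{\sqrt{-198870 - 36 \sqrt{6}}}{6} \approx 74.341 i$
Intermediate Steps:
$z{\left(r,k \right)} = \sqrt{6}$
$F{\left(y,E \right)} = -11 + E + y$ ($F{\left(y,E \right)} = \left(E + y\right) - 11 = -11 + E + y$)
$v{\left(O \right)} = 196 - O$ ($v{\left(O \right)} = -2 - \left(-198 + O\right) = 196 - O$)
$Y = - \frac{34369}{6}$ ($Y = \frac{1}{6} \left(-34369\right) = - \frac{34369}{6} \approx -5728.2$)
$\sqrt{v{\left(F{\left(z{\left(3,3 \right)},3 \right)} \right)} + Y} = \sqrt{\left(196 - \left(-11 + 3 + \sqrt{6}\right)\right) - \frac{34369}{6}} = \sqrt{\left(196 - \left(-8 + \sqrt{6}\right)\right) - \frac{34369}{6}} = \sqrt{\left(196 + \left(8 - \sqrt{6}\right)\right) - \frac{34369}{6}} = \sqrt{\left(204 - \sqrt{6}\right) - \frac{34369}{6}} = \sqrt{- \frac{33145}{6} - \sqrt{6}}$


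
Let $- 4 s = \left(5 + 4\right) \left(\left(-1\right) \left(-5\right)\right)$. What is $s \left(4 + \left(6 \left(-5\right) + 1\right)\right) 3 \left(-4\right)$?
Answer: $-3375$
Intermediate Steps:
$s = - \frac{45}{4}$ ($s = - \frac{\left(5 + 4\right) \left(\left(-1\right) \left(-5\right)\right)}{4} = - \frac{9 \cdot 5}{4} = \left(- \frac{1}{4}\right) 45 = - \frac{45}{4} \approx -11.25$)
$s \left(4 + \left(6 \left(-5\right) + 1\right)\right) 3 \left(-4\right) = - \frac{45 \left(4 + \left(6 \left(-5\right) + 1\right)\right) 3}{4} \left(-4\right) = - \frac{45 \left(4 + \left(-30 + 1\right)\right) 3}{4} \left(-4\right) = - \frac{45 \left(4 - 29\right) 3}{4} \left(-4\right) = - \frac{45 \left(\left(-25\right) 3\right)}{4} \left(-4\right) = \left(- \frac{45}{4}\right) \left(-75\right) \left(-4\right) = \frac{3375}{4} \left(-4\right) = -3375$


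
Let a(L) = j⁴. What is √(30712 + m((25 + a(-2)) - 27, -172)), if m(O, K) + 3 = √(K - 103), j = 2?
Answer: √(30709 + 5*I*√11) ≈ 175.24 + 0.0473*I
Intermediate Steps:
a(L) = 16 (a(L) = 2⁴ = 16)
m(O, K) = -3 + √(-103 + K) (m(O, K) = -3 + √(K - 103) = -3 + √(-103 + K))
√(30712 + m((25 + a(-2)) - 27, -172)) = √(30712 + (-3 + √(-103 - 172))) = √(30712 + (-3 + √(-275))) = √(30712 + (-3 + 5*I*√11)) = √(30709 + 5*I*√11)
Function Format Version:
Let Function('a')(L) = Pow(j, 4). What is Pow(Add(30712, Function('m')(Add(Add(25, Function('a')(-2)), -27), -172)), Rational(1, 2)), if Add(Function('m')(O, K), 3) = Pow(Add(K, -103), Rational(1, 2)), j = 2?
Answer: Pow(Add(30709, Mul(5, I, Pow(11, Rational(1, 2)))), Rational(1, 2)) ≈ Add(175.24, Mul(0.0473, I))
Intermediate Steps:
Function('a')(L) = 16 (Function('a')(L) = Pow(2, 4) = 16)
Function('m')(O, K) = Add(-3, Pow(Add(-103, K), Rational(1, 2))) (Function('m')(O, K) = Add(-3, Pow(Add(K, -103), Rational(1, 2))) = Add(-3, Pow(Add(-103, K), Rational(1, 2))))
Pow(Add(30712, Function('m')(Add(Add(25, Function('a')(-2)), -27), -172)), Rational(1, 2)) = Pow(Add(30712, Add(-3, Pow(Add(-103, -172), Rational(1, 2)))), Rational(1, 2)) = Pow(Add(30712, Add(-3, Pow(-275, Rational(1, 2)))), Rational(1, 2)) = Pow(Add(30712, Add(-3, Mul(5, I, Pow(11, Rational(1, 2))))), Rational(1, 2)) = Pow(Add(30709, Mul(5, I, Pow(11, Rational(1, 2)))), Rational(1, 2))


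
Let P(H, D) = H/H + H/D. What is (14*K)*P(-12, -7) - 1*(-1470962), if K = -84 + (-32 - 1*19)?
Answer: 1465832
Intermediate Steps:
K = -135 (K = -84 + (-32 - 19) = -84 - 51 = -135)
P(H, D) = 1 + H/D
(14*K)*P(-12, -7) - 1*(-1470962) = (14*(-135))*((-7 - 12)/(-7)) - 1*(-1470962) = -(-270)*(-19) + 1470962 = -1890*19/7 + 1470962 = -5130 + 1470962 = 1465832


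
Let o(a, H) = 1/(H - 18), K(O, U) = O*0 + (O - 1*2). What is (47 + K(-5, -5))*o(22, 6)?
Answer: -10/3 ≈ -3.3333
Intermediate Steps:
K(O, U) = -2 + O (K(O, U) = 0 + (O - 2) = 0 + (-2 + O) = -2 + O)
o(a, H) = 1/(-18 + H)
(47 + K(-5, -5))*o(22, 6) = (47 + (-2 - 5))/(-18 + 6) = (47 - 7)/(-12) = 40*(-1/12) = -10/3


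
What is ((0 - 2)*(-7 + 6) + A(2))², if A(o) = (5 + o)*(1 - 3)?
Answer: 144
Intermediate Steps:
A(o) = -10 - 2*o (A(o) = (5 + o)*(-2) = -10 - 2*o)
((0 - 2)*(-7 + 6) + A(2))² = ((0 - 2)*(-7 + 6) + (-10 - 2*2))² = (-2*(-1) + (-10 - 4))² = (2 - 14)² = (-12)² = 144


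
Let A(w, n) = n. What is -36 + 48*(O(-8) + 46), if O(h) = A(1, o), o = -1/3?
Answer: 2156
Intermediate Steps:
o = -⅓ (o = -1*⅓ = -⅓ ≈ -0.33333)
O(h) = -⅓
-36 + 48*(O(-8) + 46) = -36 + 48*(-⅓ + 46) = -36 + 48*(137/3) = -36 + 2192 = 2156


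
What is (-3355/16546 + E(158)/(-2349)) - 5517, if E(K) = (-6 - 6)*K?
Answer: -71467762699/12955518 ≈ -5516.4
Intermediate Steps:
E(K) = -12*K
(-3355/16546 + E(158)/(-2349)) - 5517 = (-3355/16546 - 12*158/(-2349)) - 5517 = (-3355*1/16546 - 1896*(-1/2349)) - 5517 = (-3355/16546 + 632/783) - 5517 = 7830107/12955518 - 5517 = -71467762699/12955518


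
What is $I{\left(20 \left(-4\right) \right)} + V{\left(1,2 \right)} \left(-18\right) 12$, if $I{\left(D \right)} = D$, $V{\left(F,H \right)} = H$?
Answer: $-512$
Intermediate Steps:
$I{\left(20 \left(-4\right) \right)} + V{\left(1,2 \right)} \left(-18\right) 12 = 20 \left(-4\right) + 2 \left(-18\right) 12 = -80 - 432 = -512$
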